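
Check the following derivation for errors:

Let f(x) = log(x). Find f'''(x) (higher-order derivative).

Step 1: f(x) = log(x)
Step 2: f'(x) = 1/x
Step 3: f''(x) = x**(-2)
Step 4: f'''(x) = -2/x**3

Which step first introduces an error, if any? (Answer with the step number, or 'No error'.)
Step 3

Step 3 is incorrect due to a sign flip.
The step shows: x**(-2)
The correct value should be: -1/x**2

Explanation: The sign of the whole expression was flipped: the term -1/x**2 was incorrectly written as x**(-2)
The later steps are derived from this incorrect expression, so the error originates in Step 3.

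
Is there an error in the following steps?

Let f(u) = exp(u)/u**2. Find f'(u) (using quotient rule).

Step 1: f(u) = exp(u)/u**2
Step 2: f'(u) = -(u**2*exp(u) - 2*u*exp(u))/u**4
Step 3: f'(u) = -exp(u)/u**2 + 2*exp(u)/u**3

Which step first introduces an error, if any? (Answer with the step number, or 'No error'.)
Step 2

Step 2 is incorrect due to a sign flip.
The step shows: -(u**2*exp(u) - 2*u*exp(u))/u**4
The correct value should be: (u**2*exp(u) - 2*u*exp(u))/u**4

Explanation: The sign of the whole expression was flipped: the term (u**2*exp(u) - 2*u*exp(u))/u**4 was incorrectly written as -(u**2*exp(u) - 2*u*exp(u))/u**4
The later steps are derived from this incorrect expression, so the error originates in Step 2.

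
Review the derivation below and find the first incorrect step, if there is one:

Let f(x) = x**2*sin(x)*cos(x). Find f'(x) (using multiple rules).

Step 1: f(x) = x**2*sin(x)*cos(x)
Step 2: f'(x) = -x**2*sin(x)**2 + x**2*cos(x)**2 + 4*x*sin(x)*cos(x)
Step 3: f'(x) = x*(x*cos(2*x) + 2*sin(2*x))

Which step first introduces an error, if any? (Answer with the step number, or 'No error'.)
Step 2

Step 2 is incorrect due to a wrong coefficient.
The step shows: -x**2*sin(x)**2 + x**2*cos(x)**2 + 4*x*sin(x)*cos(x)
The correct value should be: -x**2*sin(x)**2 + x**2*cos(x)**2 + 2*x*sin(x)*cos(x)

Explanation: The coefficient 2 was incorrectly written as 4: the term 2*x*sin(x)*cos(x) was incorrectly written as 4*x*sin(x)*cos(x)
The later steps are derived from this incorrect expression, so the error originates in Step 2.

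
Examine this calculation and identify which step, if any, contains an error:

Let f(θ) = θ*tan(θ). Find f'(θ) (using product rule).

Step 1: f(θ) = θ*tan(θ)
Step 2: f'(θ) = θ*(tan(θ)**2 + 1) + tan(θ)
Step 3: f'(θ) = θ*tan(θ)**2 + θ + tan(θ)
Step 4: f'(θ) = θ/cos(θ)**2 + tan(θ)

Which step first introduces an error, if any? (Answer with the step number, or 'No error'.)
No error

All steps in this derivation are correct.
The final answer f'(θ) = θ/cos(θ)**2 + tan(θ) is valid.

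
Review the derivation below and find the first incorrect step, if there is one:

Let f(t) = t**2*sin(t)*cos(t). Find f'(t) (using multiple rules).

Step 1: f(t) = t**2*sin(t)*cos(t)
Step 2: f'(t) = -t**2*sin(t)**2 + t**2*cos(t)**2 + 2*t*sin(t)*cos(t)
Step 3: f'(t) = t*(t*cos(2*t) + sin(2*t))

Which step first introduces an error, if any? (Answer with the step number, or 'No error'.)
No error

All steps in this derivation are correct.
The final answer f'(t) = t*(t*cos(2*t) + sin(2*t)) is valid.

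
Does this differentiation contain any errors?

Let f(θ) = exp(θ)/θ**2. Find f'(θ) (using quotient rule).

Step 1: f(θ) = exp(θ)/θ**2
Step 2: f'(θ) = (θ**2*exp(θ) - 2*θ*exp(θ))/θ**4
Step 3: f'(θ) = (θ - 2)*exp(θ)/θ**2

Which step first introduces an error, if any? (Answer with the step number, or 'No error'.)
Step 3

Step 3 is incorrect due to a wrong exponent.
The step shows: (θ - 2)*exp(θ)/θ**2
The correct value should be: (θ - 2)*exp(θ)/θ**3

Explanation: The exponent -3 on θ was incorrectly written as -2: the term (θ - 2)*exp(θ)/θ**3 was incorrectly written as (θ - 2)*exp(θ)/θ**2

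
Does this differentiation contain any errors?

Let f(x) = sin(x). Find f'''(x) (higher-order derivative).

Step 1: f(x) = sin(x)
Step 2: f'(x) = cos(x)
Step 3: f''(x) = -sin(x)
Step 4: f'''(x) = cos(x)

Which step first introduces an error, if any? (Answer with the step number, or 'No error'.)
Step 4

Step 4 is incorrect due to a sign flip.
The step shows: cos(x)
The correct value should be: -cos(x)

Explanation: The sign of the whole expression was flipped: the term -cos(x) was incorrectly written as cos(x)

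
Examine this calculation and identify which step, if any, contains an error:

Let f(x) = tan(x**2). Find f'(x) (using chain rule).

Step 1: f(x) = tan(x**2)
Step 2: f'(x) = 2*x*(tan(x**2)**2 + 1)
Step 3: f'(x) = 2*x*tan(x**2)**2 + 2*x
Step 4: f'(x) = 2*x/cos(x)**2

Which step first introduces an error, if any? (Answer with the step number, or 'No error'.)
Step 4

Step 4 is incorrect due to a wrong exponent.
The step shows: 2*x/cos(x)**2
The correct value should be: 2*x/cos(x**2)**2

Explanation: The exponent 2 on x was incorrectly written as 1: the term 2*x/cos(x**2)**2 was incorrectly written as 2*x/cos(x)**2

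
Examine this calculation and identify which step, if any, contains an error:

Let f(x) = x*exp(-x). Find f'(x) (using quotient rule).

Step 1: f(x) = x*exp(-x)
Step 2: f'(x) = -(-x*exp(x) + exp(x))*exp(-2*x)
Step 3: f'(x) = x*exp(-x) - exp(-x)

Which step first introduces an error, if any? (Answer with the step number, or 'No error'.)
Step 2

Step 2 is incorrect due to a sign flip.
The step shows: -(-x*exp(x) + exp(x))*exp(-2*x)
The correct value should be: (-x*exp(x) + exp(x))*exp(-2*x)

Explanation: The sign of the whole expression was flipped: the term (-x*exp(x) + exp(x))*exp(-2*x) was incorrectly written as -(-x*exp(x) + exp(x))*exp(-2*x)
The later steps are derived from this incorrect expression, so the error originates in Step 2.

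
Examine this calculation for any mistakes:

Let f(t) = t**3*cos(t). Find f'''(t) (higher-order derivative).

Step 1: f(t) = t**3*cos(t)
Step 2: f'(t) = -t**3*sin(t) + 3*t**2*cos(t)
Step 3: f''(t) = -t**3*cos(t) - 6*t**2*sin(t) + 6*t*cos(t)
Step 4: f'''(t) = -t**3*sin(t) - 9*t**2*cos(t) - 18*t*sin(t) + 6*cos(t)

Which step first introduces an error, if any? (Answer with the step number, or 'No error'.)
Step 4

Step 4 is incorrect due to a sign flip.
The step shows: -t**3*sin(t) - 9*t**2*cos(t) - 18*t*sin(t) + 6*cos(t)
The correct value should be: t**3*sin(t) - 9*t**2*cos(t) - 18*t*sin(t) + 6*cos(t)

Explanation: The sign of one term was flipped: the term t**3*sin(t) was incorrectly written as -t**3*sin(t)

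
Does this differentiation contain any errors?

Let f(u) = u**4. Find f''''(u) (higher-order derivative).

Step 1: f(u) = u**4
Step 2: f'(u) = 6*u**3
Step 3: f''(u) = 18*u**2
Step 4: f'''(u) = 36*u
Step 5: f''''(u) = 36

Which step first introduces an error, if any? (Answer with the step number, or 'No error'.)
Step 2

Step 2 is incorrect due to a wrong coefficient.
The step shows: 6*u**3
The correct value should be: 4*u**3

Explanation: The coefficient 4 was incorrectly written as 6: the term 4*u**3 was incorrectly written as 6*u**3
The later steps are derived from this incorrect expression, so the error originates in Step 2.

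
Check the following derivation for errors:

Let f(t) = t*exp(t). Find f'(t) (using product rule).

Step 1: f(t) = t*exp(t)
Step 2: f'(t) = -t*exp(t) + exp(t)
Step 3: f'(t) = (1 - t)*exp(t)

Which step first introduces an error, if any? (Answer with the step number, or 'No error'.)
Step 2

Step 2 is incorrect due to a sign flip.
The step shows: -t*exp(t) + exp(t)
The correct value should be: t*exp(t) + exp(t)

Explanation: The sign of one term was flipped: the term t*exp(t) was incorrectly written as -t*exp(t)
The later steps are derived from this incorrect expression, so the error originates in Step 2.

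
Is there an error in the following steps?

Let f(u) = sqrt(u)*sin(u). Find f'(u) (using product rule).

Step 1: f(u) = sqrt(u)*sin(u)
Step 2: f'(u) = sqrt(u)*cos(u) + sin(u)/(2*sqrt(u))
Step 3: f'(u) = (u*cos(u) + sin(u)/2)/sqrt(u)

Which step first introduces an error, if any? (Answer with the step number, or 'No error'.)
No error

All steps in this derivation are correct.
The final answer f'(u) = (u*cos(u) + sin(u)/2)/sqrt(u) is valid.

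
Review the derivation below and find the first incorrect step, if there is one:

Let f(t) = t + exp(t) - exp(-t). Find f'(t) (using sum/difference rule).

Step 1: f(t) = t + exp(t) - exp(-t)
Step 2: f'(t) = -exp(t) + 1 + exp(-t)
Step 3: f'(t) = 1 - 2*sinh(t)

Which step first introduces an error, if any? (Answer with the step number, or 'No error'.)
Step 2

Step 2 is incorrect due to a sign flip.
The step shows: -exp(t) + 1 + exp(-t)
The correct value should be: exp(t) + 1 + exp(-t)

Explanation: The sign of one term was flipped: the term exp(t) was incorrectly written as -exp(t)
The later steps are derived from this incorrect expression, so the error originates in Step 2.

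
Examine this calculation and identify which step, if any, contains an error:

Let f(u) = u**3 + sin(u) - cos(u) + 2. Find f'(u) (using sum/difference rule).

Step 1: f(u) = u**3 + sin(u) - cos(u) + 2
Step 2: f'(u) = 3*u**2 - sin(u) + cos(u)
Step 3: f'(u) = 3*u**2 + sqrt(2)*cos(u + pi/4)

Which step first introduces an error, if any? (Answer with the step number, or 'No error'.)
Step 2

Step 2 is incorrect due to a sign flip.
The step shows: 3*u**2 - sin(u) + cos(u)
The correct value should be: 3*u**2 + sin(u) + cos(u)

Explanation: The sign of one term was flipped: the term sin(u) was incorrectly written as -sin(u)
The later steps are derived from this incorrect expression, so the error originates in Step 2.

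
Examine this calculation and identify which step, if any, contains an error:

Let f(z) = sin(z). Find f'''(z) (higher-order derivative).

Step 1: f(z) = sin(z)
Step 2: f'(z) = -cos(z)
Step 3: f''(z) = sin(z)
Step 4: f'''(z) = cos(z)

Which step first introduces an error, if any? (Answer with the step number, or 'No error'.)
Step 2

Step 2 is incorrect due to a sign flip.
The step shows: -cos(z)
The correct value should be: cos(z)

Explanation: The sign of the whole expression was flipped: the term cos(z) was incorrectly written as -cos(z)
The later steps are derived from this incorrect expression, so the error originates in Step 2.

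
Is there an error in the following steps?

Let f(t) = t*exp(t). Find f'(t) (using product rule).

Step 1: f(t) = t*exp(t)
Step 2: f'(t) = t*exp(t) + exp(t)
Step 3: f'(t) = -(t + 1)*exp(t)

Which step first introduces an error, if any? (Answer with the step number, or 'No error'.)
Step 3

Step 3 is incorrect due to a sign flip.
The step shows: -(t + 1)*exp(t)
The correct value should be: (t + 1)*exp(t)

Explanation: The sign of the whole expression was flipped: the term (t + 1)*exp(t) was incorrectly written as -(t + 1)*exp(t)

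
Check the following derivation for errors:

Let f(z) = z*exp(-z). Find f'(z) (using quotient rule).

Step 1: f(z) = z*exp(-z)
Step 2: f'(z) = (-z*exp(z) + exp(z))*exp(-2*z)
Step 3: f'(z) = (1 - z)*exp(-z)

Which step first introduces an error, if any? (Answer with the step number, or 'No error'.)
No error

All steps in this derivation are correct.
The final answer f'(z) = (1 - z)*exp(-z) is valid.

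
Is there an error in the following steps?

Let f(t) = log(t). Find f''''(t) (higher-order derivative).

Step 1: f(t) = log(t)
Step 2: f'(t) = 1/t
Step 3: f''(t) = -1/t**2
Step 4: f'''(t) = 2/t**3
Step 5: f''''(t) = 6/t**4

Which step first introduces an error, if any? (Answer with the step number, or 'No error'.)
Step 5

Step 5 is incorrect due to a sign flip.
The step shows: 6/t**4
The correct value should be: -6/t**4

Explanation: The sign of the whole expression was flipped: the term -6/t**4 was incorrectly written as 6/t**4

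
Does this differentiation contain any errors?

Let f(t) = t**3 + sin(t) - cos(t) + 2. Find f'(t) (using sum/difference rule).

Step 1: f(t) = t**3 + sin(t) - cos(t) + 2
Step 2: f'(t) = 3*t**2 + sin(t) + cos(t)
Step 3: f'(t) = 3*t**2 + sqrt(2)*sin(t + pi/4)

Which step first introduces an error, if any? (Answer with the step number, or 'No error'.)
No error

All steps in this derivation are correct.
The final answer f'(t) = 3*t**2 + sqrt(2)*sin(t + pi/4) is valid.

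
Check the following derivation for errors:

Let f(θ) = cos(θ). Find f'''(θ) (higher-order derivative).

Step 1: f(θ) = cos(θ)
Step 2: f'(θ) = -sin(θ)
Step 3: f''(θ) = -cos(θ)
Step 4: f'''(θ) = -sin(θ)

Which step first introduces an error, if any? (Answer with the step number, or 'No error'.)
Step 4

Step 4 is incorrect due to a sign flip.
The step shows: -sin(θ)
The correct value should be: sin(θ)

Explanation: The sign of the whole expression was flipped: the term sin(θ) was incorrectly written as -sin(θ)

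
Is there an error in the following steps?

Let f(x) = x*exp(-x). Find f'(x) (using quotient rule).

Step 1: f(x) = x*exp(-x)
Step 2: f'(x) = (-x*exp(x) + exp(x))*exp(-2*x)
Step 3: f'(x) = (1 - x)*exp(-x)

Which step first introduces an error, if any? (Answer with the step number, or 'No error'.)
No error

All steps in this derivation are correct.
The final answer f'(x) = (1 - x)*exp(-x) is valid.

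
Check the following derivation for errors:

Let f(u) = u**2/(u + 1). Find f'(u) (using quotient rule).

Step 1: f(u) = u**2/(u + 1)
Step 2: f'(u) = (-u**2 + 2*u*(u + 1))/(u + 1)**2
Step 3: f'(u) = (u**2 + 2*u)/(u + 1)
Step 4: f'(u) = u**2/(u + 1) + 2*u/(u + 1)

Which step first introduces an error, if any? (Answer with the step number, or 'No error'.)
Step 3

Step 3 is incorrect due to a wrong exponent.
The step shows: (u**2 + 2*u)/(u + 1)
The correct value should be: (u**2 + 2*u)/(u + 1)**2

Explanation: The exponent -2 on u + 1 was incorrectly written as -1: the term (u**2 + 2*u)/(u + 1)**2 was incorrectly written as (u**2 + 2*u)/(u + 1)
The later steps are derived from this incorrect expression, so the error originates in Step 3.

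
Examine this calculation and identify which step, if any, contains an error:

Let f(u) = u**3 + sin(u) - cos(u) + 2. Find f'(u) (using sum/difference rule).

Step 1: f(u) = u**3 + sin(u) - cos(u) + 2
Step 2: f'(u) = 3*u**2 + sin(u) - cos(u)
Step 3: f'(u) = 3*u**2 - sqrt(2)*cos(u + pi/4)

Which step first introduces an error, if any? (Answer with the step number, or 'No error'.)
Step 2

Step 2 is incorrect due to a sign flip.
The step shows: 3*u**2 + sin(u) - cos(u)
The correct value should be: 3*u**2 + sin(u) + cos(u)

Explanation: The sign of one term was flipped: the term cos(u) was incorrectly written as -cos(u)
The later steps are derived from this incorrect expression, so the error originates in Step 2.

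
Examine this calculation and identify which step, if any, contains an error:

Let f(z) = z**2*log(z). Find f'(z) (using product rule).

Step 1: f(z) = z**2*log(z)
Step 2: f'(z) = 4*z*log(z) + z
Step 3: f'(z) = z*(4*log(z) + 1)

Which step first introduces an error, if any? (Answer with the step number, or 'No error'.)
Step 2

Step 2 is incorrect due to a wrong coefficient.
The step shows: 4*z*log(z) + z
The correct value should be: 2*z*log(z) + z

Explanation: The coefficient 2 was incorrectly written as 4: the term 2*z*log(z) was incorrectly written as 4*z*log(z)
The later steps are derived from this incorrect expression, so the error originates in Step 2.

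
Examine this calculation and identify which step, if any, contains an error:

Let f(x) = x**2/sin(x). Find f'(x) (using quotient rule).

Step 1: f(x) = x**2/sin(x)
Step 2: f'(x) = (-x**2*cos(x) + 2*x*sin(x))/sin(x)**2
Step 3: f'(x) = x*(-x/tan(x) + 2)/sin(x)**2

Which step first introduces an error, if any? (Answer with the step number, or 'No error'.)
Step 3

Step 3 is incorrect due to a wrong exponent.
The step shows: x*(-x/tan(x) + 2)/sin(x)**2
The correct value should be: x*(-x/tan(x) + 2)/sin(x)

Explanation: The exponent -1 on sin(x) was incorrectly written as -2: the term x*(-x/tan(x) + 2)/sin(x) was incorrectly written as x*(-x/tan(x) + 2)/sin(x)**2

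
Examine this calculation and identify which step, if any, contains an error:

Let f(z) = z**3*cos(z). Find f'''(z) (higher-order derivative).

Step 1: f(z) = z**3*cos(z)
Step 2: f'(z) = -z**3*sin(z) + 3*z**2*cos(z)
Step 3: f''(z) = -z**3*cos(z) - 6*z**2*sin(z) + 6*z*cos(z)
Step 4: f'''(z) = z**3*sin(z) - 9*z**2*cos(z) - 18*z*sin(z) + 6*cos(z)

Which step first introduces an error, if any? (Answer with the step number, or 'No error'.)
No error

All steps in this derivation are correct.
The final answer f'''(z) = z**3*sin(z) - 9*z**2*cos(z) - 18*z*sin(z) + 6*cos(z) is valid.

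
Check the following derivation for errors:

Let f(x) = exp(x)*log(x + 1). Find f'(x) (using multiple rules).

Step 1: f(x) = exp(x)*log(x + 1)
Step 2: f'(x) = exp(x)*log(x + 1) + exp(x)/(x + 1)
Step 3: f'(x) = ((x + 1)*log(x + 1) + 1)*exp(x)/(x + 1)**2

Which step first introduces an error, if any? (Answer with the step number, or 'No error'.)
Step 3

Step 3 is incorrect due to a wrong exponent.
The step shows: ((x + 1)*log(x + 1) + 1)*exp(x)/(x + 1)**2
The correct value should be: ((x + 1)*log(x + 1) + 1)*exp(x)/(x + 1)

Explanation: The exponent -1 on x + 1 was incorrectly written as -2: the term ((x + 1)*log(x + 1) + 1)*exp(x)/(x + 1) was incorrectly written as ((x + 1)*log(x + 1) + 1)*exp(x)/(x + 1)**2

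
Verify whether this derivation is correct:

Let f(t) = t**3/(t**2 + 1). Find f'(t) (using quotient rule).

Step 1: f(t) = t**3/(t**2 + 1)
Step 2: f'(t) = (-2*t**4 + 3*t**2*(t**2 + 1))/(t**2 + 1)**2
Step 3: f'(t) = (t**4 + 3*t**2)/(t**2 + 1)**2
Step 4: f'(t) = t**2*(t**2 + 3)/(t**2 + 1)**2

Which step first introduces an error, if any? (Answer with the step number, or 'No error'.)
No error

All steps in this derivation are correct.
The final answer f'(t) = t**2*(t**2 + 3)/(t**2 + 1)**2 is valid.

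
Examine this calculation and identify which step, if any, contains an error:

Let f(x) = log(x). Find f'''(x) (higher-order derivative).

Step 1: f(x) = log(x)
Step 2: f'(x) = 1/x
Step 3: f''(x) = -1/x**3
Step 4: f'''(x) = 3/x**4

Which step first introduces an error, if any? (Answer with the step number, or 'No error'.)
Step 3

Step 3 is incorrect due to a wrong exponent.
The step shows: -1/x**3
The correct value should be: -1/x**2

Explanation: The exponent -2 on x was incorrectly written as -3: the term -1/x**2 was incorrectly written as -1/x**3
The later steps are derived from this incorrect expression, so the error originates in Step 3.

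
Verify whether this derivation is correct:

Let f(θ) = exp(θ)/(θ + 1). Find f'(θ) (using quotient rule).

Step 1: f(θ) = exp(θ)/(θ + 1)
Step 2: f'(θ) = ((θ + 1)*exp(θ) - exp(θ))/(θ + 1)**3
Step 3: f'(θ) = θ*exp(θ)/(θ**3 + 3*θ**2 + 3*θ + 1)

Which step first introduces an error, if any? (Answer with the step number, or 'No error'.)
Step 2

Step 2 is incorrect due to a wrong exponent.
The step shows: ((θ + 1)*exp(θ) - exp(θ))/(θ + 1)**3
The correct value should be: ((θ + 1)*exp(θ) - exp(θ))/(θ + 1)**2

Explanation: The exponent -2 on θ + 1 was incorrectly written as -3: the term ((θ + 1)*exp(θ) - exp(θ))/(θ + 1)**2 was incorrectly written as ((θ + 1)*exp(θ) - exp(θ))/(θ + 1)**3
The later steps are derived from this incorrect expression, so the error originates in Step 2.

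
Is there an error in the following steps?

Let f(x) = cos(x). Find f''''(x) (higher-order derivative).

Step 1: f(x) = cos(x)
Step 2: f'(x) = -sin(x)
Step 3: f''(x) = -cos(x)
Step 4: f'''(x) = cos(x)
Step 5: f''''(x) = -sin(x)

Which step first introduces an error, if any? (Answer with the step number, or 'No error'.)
Step 4

Step 4 is incorrect due to a wrong trig function.
The step shows: cos(x)
The correct value should be: sin(x)

Explanation: sin(x) was incorrectly written as cos(x): the term sin(x) was incorrectly written as cos(x)
The later steps are derived from this incorrect expression, so the error originates in Step 4.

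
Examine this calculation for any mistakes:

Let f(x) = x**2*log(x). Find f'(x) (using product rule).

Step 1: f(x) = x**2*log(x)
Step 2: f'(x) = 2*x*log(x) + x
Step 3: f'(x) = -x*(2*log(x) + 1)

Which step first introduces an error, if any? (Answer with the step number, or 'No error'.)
Step 3

Step 3 is incorrect due to a sign flip.
The step shows: -x*(2*log(x) + 1)
The correct value should be: x*(2*log(x) + 1)

Explanation: The sign of the whole expression was flipped: the term x*(2*log(x) + 1) was incorrectly written as -x*(2*log(x) + 1)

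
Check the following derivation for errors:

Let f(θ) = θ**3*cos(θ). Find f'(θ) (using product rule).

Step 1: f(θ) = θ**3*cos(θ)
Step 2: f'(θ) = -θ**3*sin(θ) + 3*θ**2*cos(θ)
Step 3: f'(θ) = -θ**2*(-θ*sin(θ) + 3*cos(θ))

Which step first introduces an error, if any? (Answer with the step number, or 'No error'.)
Step 3

Step 3 is incorrect due to a sign flip.
The step shows: -θ**2*(-θ*sin(θ) + 3*cos(θ))
The correct value should be: θ**2*(-θ*sin(θ) + 3*cos(θ))

Explanation: The sign of the whole expression was flipped: the term θ**2*(-θ*sin(θ) + 3*cos(θ)) was incorrectly written as -θ**2*(-θ*sin(θ) + 3*cos(θ))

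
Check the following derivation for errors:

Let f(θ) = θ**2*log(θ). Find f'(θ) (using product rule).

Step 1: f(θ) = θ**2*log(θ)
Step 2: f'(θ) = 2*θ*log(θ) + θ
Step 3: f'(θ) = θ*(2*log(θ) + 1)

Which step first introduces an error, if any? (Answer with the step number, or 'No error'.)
No error

All steps in this derivation are correct.
The final answer f'(θ) = θ*(2*log(θ) + 1) is valid.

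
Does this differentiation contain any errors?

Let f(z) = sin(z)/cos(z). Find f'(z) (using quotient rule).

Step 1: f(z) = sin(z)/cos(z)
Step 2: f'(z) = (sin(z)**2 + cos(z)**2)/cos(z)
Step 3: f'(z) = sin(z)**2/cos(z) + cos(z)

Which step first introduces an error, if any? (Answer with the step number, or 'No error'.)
Step 2

Step 2 is incorrect due to a wrong exponent.
The step shows: (sin(z)**2 + cos(z)**2)/cos(z)
The correct value should be: (sin(z)**2 + cos(z)**2)/cos(z)**2

Explanation: The exponent -2 on cos(z) was incorrectly written as -1: the term (sin(z)**2 + cos(z)**2)/cos(z)**2 was incorrectly written as (sin(z)**2 + cos(z)**2)/cos(z)
The later steps are derived from this incorrect expression, so the error originates in Step 2.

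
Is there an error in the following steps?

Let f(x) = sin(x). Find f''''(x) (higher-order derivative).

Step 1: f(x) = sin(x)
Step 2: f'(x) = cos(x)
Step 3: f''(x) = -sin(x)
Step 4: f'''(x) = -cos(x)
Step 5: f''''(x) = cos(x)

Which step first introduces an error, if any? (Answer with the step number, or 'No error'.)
Step 5

Step 5 is incorrect due to a wrong trig function.
The step shows: cos(x)
The correct value should be: sin(x)

Explanation: sin(x) was incorrectly written as cos(x): the term sin(x) was incorrectly written as cos(x)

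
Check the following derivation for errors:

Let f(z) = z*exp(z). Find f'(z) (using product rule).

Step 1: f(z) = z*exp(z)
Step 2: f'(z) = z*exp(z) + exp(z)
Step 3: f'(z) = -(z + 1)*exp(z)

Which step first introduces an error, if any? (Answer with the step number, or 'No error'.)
Step 3

Step 3 is incorrect due to a sign flip.
The step shows: -(z + 1)*exp(z)
The correct value should be: (z + 1)*exp(z)

Explanation: The sign of the whole expression was flipped: the term (z + 1)*exp(z) was incorrectly written as -(z + 1)*exp(z)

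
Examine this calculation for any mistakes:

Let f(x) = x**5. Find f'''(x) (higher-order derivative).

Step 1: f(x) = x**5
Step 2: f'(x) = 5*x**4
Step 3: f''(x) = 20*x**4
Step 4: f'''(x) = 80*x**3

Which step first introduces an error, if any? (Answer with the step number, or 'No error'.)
Step 3

Step 3 is incorrect due to a wrong exponent.
The step shows: 20*x**4
The correct value should be: 20*x**3

Explanation: The exponent 3 on x was incorrectly written as 4: the term 20*x**3 was incorrectly written as 20*x**4
The later steps are derived from this incorrect expression, so the error originates in Step 3.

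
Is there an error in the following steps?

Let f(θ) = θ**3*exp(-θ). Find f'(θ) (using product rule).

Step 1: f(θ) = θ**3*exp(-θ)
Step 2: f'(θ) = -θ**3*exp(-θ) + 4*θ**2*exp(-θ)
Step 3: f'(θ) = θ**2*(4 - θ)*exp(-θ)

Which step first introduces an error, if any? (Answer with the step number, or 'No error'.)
Step 2

Step 2 is incorrect due to a wrong coefficient.
The step shows: -θ**3*exp(-θ) + 4*θ**2*exp(-θ)
The correct value should be: -θ**3*exp(-θ) + 3*θ**2*exp(-θ)

Explanation: The coefficient 3 was incorrectly written as 4: the term 3*θ**2*exp(-θ) was incorrectly written as 4*θ**2*exp(-θ)
The later steps are derived from this incorrect expression, so the error originates in Step 2.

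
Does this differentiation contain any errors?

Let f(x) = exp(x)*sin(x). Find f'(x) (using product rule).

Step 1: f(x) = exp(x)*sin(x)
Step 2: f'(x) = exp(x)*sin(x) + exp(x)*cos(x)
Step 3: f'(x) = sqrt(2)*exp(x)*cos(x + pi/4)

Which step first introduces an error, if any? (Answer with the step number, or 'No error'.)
Step 3

Step 3 is incorrect due to a wrong trig function.
The step shows: sqrt(2)*exp(x)*cos(x + pi/4)
The correct value should be: sqrt(2)*exp(x)*sin(x + pi/4)

Explanation: sin(x + pi/4) was incorrectly written as cos(x + pi/4): the term sqrt(2)*exp(x)*sin(x + pi/4) was incorrectly written as sqrt(2)*exp(x)*cos(x + pi/4)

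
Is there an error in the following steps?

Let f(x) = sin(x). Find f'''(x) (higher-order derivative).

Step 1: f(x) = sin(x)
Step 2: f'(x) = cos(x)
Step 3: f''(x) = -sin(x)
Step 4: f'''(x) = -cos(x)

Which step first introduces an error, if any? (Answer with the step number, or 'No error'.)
No error

All steps in this derivation are correct.
The final answer f'''(x) = -cos(x) is valid.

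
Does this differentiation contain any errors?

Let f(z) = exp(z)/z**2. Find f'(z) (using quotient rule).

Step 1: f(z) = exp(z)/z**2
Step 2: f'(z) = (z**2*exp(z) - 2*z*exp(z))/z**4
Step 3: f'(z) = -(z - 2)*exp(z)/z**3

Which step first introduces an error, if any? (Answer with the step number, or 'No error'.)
Step 3

Step 3 is incorrect due to a sign flip.
The step shows: -(z - 2)*exp(z)/z**3
The correct value should be: (z - 2)*exp(z)/z**3

Explanation: The sign of the whole expression was flipped: the term (z - 2)*exp(z)/z**3 was incorrectly written as -(z - 2)*exp(z)/z**3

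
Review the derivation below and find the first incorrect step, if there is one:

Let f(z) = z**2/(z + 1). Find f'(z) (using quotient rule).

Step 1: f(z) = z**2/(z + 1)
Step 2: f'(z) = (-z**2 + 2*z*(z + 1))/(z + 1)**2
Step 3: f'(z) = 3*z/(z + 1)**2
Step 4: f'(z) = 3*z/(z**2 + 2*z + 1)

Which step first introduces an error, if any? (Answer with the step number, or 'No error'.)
Step 3

Step 3 is incorrect due to a wrong exponent.
The step shows: 3*z/(z + 1)**2
The correct value should be: (z**2 + 2*z)/(z + 1)**2

Explanation: The exponent 2 on z was incorrectly written as 1: the term (z**2 + 2*z)/(z + 1)**2 was incorrectly written as 3*z/(z + 1)**2
The later steps are derived from this incorrect expression, so the error originates in Step 3.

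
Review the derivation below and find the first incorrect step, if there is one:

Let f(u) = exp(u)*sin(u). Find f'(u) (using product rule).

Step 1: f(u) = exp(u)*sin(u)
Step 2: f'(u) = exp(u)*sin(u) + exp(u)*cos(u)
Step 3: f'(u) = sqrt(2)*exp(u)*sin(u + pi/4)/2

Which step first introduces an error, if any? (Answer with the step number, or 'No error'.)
Step 3

Step 3 is incorrect due to a wrong exponent.
The step shows: sqrt(2)*exp(u)*sin(u + pi/4)/2
The correct value should be: sqrt(2)*exp(u)*sin(u + pi/4)

Explanation: The exponent 1/2 on 2 was incorrectly written as -1/2: the term sqrt(2)*exp(u)*sin(u + pi/4) was incorrectly written as sqrt(2)*exp(u)*sin(u + pi/4)/2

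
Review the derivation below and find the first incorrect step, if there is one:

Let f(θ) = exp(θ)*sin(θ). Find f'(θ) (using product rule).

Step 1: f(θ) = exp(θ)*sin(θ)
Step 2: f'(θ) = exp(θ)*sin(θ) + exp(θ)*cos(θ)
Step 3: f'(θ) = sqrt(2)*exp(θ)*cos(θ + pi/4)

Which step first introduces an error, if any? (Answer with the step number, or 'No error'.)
Step 3

Step 3 is incorrect due to a wrong trig function.
The step shows: sqrt(2)*exp(θ)*cos(θ + pi/4)
The correct value should be: sqrt(2)*exp(θ)*sin(θ + pi/4)

Explanation: sin(θ + pi/4) was incorrectly written as cos(θ + pi/4): the term sqrt(2)*exp(θ)*sin(θ + pi/4) was incorrectly written as sqrt(2)*exp(θ)*cos(θ + pi/4)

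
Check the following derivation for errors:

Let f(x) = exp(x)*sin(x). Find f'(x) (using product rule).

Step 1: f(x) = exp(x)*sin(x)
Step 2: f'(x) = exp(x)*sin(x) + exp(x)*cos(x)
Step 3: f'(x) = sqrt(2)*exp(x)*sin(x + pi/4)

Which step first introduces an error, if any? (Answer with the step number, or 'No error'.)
No error

All steps in this derivation are correct.
The final answer f'(x) = sqrt(2)*exp(x)*sin(x + pi/4) is valid.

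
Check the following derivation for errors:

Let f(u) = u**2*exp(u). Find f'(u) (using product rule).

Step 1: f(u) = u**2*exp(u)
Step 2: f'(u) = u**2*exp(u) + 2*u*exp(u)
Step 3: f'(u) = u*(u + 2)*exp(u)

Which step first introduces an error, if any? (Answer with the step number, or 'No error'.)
No error

All steps in this derivation are correct.
The final answer f'(u) = u*(u + 2)*exp(u) is valid.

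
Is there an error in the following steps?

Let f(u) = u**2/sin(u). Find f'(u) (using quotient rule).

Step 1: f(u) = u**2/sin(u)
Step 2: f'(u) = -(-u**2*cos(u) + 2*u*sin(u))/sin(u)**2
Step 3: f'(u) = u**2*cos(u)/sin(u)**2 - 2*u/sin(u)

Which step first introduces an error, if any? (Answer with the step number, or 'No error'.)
Step 2

Step 2 is incorrect due to a sign flip.
The step shows: -(-u**2*cos(u) + 2*u*sin(u))/sin(u)**2
The correct value should be: (-u**2*cos(u) + 2*u*sin(u))/sin(u)**2

Explanation: The sign of the whole expression was flipped: the term (-u**2*cos(u) + 2*u*sin(u))/sin(u)**2 was incorrectly written as -(-u**2*cos(u) + 2*u*sin(u))/sin(u)**2
The later steps are derived from this incorrect expression, so the error originates in Step 2.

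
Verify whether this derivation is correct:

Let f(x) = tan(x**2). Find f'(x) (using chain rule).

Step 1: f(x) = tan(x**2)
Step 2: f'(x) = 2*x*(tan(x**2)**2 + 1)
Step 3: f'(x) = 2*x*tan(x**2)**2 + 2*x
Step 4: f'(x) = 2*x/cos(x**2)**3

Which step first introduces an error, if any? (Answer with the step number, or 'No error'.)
Step 4

Step 4 is incorrect due to a wrong exponent.
The step shows: 2*x/cos(x**2)**3
The correct value should be: 2*x/cos(x**2)**2

Explanation: The exponent -2 on cos(x**2) was incorrectly written as -3: the term 2*x/cos(x**2)**2 was incorrectly written as 2*x/cos(x**2)**3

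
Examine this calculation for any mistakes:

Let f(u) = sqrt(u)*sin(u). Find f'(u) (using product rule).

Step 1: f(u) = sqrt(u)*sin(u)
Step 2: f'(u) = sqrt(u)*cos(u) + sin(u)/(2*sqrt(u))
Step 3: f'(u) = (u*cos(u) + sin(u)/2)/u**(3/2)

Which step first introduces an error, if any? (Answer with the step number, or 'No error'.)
Step 3

Step 3 is incorrect due to a wrong exponent.
The step shows: (u*cos(u) + sin(u)/2)/u**(3/2)
The correct value should be: (u*cos(u) + sin(u)/2)/sqrt(u)

Explanation: The exponent -1/2 on u was incorrectly written as -3/2: the term (u*cos(u) + sin(u)/2)/sqrt(u) was incorrectly written as (u*cos(u) + sin(u)/2)/u**(3/2)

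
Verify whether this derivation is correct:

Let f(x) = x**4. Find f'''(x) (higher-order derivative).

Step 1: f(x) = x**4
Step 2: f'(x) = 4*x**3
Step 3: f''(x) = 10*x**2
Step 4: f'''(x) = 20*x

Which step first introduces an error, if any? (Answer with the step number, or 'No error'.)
Step 3

Step 3 is incorrect due to a wrong coefficient.
The step shows: 10*x**2
The correct value should be: 12*x**2

Explanation: The coefficient 12 was incorrectly written as 10: the term 12*x**2 was incorrectly written as 10*x**2
The later steps are derived from this incorrect expression, so the error originates in Step 3.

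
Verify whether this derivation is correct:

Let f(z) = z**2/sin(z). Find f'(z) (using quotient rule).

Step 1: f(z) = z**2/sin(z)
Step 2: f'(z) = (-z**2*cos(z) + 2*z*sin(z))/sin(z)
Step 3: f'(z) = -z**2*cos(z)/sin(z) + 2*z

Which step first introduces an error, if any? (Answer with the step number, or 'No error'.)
Step 2

Step 2 is incorrect due to a wrong exponent.
The step shows: (-z**2*cos(z) + 2*z*sin(z))/sin(z)
The correct value should be: (-z**2*cos(z) + 2*z*sin(z))/sin(z)**2

Explanation: The exponent -2 on sin(z) was incorrectly written as -1: the term (-z**2*cos(z) + 2*z*sin(z))/sin(z)**2 was incorrectly written as (-z**2*cos(z) + 2*z*sin(z))/sin(z)
The later steps are derived from this incorrect expression, so the error originates in Step 2.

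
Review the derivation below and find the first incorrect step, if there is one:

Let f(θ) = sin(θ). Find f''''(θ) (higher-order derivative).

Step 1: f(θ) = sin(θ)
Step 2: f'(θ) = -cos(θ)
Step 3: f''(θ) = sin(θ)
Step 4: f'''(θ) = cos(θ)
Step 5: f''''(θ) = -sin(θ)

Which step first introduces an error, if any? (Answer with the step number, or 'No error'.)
Step 2

Step 2 is incorrect due to a sign flip.
The step shows: -cos(θ)
The correct value should be: cos(θ)

Explanation: The sign of the whole expression was flipped: the term cos(θ) was incorrectly written as -cos(θ)
The later steps are derived from this incorrect expression, so the error originates in Step 2.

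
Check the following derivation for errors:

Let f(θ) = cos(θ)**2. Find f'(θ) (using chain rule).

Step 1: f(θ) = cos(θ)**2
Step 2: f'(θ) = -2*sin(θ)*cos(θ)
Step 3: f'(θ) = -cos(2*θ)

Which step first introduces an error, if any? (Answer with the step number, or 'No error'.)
Step 3

Step 3 is incorrect due to a wrong trig function.
The step shows: -cos(2*θ)
The correct value should be: -sin(2*θ)

Explanation: sin(2*θ) was incorrectly written as cos(2*θ): the term -sin(2*θ) was incorrectly written as -cos(2*θ)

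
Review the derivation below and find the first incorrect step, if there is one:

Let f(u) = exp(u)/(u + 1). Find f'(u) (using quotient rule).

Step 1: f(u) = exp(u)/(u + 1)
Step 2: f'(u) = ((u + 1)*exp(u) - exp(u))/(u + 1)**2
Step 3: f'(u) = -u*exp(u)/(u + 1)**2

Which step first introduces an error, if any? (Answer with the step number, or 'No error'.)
Step 3

Step 3 is incorrect due to a sign flip.
The step shows: -u*exp(u)/(u + 1)**2
The correct value should be: u*exp(u)/(u + 1)**2

Explanation: The sign of the whole expression was flipped: the term u*exp(u)/(u + 1)**2 was incorrectly written as -u*exp(u)/(u + 1)**2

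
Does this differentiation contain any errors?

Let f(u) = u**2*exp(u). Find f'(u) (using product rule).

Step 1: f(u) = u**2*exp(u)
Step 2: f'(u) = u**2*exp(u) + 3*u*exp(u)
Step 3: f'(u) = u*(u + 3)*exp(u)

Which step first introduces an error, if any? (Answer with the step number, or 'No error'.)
Step 2

Step 2 is incorrect due to a wrong coefficient.
The step shows: u**2*exp(u) + 3*u*exp(u)
The correct value should be: u**2*exp(u) + 2*u*exp(u)

Explanation: The coefficient 2 was incorrectly written as 3: the term 2*u*exp(u) was incorrectly written as 3*u*exp(u)
The later steps are derived from this incorrect expression, so the error originates in Step 2.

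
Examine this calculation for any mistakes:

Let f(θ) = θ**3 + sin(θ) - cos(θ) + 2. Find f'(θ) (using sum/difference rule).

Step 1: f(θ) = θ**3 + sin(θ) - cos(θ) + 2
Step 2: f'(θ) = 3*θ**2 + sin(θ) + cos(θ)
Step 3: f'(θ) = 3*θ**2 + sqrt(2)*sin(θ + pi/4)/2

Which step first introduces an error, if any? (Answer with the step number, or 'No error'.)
Step 3

Step 3 is incorrect due to a wrong exponent.
The step shows: 3*θ**2 + sqrt(2)*sin(θ + pi/4)/2
The correct value should be: 3*θ**2 + sqrt(2)*sin(θ + pi/4)

Explanation: The exponent 1/2 on 2 was incorrectly written as -1/2: the term sqrt(2)*sin(θ + pi/4) was incorrectly written as sqrt(2)*sin(θ + pi/4)/2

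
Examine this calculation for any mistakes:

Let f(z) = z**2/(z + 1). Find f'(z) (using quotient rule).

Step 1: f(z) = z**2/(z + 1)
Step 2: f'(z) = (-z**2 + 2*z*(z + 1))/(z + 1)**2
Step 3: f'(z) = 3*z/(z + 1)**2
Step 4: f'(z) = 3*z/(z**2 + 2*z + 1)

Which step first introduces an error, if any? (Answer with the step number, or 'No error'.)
Step 3

Step 3 is incorrect due to a wrong exponent.
The step shows: 3*z/(z + 1)**2
The correct value should be: (z**2 + 2*z)/(z + 1)**2

Explanation: The exponent 2 on z was incorrectly written as 1: the term (z**2 + 2*z)/(z + 1)**2 was incorrectly written as 3*z/(z + 1)**2
The later steps are derived from this incorrect expression, so the error originates in Step 3.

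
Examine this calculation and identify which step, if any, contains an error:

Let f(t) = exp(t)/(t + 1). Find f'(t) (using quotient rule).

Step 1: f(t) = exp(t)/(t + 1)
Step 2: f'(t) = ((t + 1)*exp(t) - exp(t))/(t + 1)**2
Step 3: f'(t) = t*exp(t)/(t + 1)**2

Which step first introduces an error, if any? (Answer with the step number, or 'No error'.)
No error

All steps in this derivation are correct.
The final answer f'(t) = t*exp(t)/(t + 1)**2 is valid.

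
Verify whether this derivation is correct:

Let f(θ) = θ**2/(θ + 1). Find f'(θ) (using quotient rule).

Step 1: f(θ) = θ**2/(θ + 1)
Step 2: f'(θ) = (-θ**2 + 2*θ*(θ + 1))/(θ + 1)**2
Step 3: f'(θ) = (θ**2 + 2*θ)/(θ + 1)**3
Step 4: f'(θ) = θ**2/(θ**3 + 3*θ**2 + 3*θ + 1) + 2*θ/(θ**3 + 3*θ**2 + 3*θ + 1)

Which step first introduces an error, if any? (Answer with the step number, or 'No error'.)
Step 3

Step 3 is incorrect due to a wrong exponent.
The step shows: (θ**2 + 2*θ)/(θ + 1)**3
The correct value should be: (θ**2 + 2*θ)/(θ + 1)**2

Explanation: The exponent -2 on θ + 1 was incorrectly written as -3: the term (θ**2 + 2*θ)/(θ + 1)**2 was incorrectly written as (θ**2 + 2*θ)/(θ + 1)**3
The later steps are derived from this incorrect expression, so the error originates in Step 3.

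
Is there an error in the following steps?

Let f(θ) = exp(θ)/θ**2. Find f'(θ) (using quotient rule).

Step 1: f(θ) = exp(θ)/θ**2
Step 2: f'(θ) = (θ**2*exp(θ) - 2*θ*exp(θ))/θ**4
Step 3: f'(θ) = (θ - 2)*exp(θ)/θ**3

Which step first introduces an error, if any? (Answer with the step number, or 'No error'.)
No error

All steps in this derivation are correct.
The final answer f'(θ) = (θ - 2)*exp(θ)/θ**3 is valid.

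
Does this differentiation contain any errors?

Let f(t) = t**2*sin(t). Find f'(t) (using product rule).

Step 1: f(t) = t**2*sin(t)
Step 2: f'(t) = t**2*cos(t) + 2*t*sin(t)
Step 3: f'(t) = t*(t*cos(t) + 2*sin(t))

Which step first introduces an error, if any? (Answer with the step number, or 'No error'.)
No error

All steps in this derivation are correct.
The final answer f'(t) = t*(t*cos(t) + 2*sin(t)) is valid.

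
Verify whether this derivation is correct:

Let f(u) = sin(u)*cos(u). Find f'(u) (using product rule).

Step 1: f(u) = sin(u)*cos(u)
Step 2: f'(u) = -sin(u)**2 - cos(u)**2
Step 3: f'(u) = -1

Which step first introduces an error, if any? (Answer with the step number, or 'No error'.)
Step 2

Step 2 is incorrect due to a sign flip.
The step shows: -sin(u)**2 - cos(u)**2
The correct value should be: -sin(u)**2 + cos(u)**2

Explanation: The sign of one term was flipped: the term cos(u)**2 was incorrectly written as -cos(u)**2
The later steps are derived from this incorrect expression, so the error originates in Step 2.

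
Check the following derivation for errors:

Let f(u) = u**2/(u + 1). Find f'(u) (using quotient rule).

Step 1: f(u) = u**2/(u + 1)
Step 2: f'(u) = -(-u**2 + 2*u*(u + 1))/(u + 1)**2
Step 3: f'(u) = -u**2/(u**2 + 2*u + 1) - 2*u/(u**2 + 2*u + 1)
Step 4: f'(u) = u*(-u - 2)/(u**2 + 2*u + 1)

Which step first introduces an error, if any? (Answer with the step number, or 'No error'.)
Step 2

Step 2 is incorrect due to a sign flip.
The step shows: -(-u**2 + 2*u*(u + 1))/(u + 1)**2
The correct value should be: (-u**2 + 2*u*(u + 1))/(u + 1)**2

Explanation: The sign of the whole expression was flipped: the term (-u**2 + 2*u*(u + 1))/(u + 1)**2 was incorrectly written as -(-u**2 + 2*u*(u + 1))/(u + 1)**2
The later steps are derived from this incorrect expression, so the error originates in Step 2.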